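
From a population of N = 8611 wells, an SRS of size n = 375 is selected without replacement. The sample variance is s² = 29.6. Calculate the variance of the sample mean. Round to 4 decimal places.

Under SRS without replacement, Var(ȳ) = (1 − f)·s²/n with f = n/N = 375/8611 = 0.04354895.
Var(ȳ) = (1 − 0.04354895)·29.6/375 = 0.95645105·0.078933333 = 0.07549587.

0.0755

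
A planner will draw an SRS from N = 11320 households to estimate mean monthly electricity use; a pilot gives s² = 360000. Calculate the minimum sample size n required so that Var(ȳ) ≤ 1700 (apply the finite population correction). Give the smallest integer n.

208

Without fpc, n₀ = s²/D = 360000/1700 = 211.7647.
With fpc, (1 − n/N)·s²/n ≤ D requires n ≥ n₀/(1 + n₀/N) = 211.7647/(1 + 211.7647/11320) = 207.8759.
Rounding up, n = 208.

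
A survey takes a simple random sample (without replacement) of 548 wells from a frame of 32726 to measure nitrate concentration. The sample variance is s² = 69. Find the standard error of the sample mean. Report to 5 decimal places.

Under SRS without replacement, Var(ȳ) = (1 − f)·s²/n with f = n/N = 548/32726 = 0.01674510.
Var(ȳ) = (1 − 0.01674510)·69/548 = 0.98325490·0.12591241 = 0.12380399.
SE(ȳ) = √(0.12380399) = 0.35186.

0.35186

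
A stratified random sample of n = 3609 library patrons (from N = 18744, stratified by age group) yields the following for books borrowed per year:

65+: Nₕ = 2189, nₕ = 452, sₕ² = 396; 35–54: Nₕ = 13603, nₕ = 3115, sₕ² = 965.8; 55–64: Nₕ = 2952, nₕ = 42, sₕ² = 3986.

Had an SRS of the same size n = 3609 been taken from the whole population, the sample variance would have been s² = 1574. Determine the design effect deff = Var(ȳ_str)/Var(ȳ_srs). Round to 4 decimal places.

Var(ȳ_str) = Σ Wₕ²(1−fₕ)sₕ²/nₕ with Wₕ = Nₕ/18744:
  65+: (2189/18744)²·(1−452/2189)·396/452 = 0.0094815159
  35–54: (13603/18744)²·(1−3115/13603)·965.8/3115 = 0.12590181
  55–64: (2952/18744)²·(1−42/2952)·3986/42 = 2.3204531
  → Var(ȳ_str) = 2.4558364.
Var(ȳ_srs) = (1 − 3609/18744)·1574/3609 = 0.35215835.
deff = 2.4558364 / 0.35215835 = 6.9737.

6.9737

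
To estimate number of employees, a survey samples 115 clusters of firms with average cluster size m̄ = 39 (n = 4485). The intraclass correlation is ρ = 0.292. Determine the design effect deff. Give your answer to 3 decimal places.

deff = 1 + (39 − 1)·0.292 = 1 + 11.096 = 12.096.

12.096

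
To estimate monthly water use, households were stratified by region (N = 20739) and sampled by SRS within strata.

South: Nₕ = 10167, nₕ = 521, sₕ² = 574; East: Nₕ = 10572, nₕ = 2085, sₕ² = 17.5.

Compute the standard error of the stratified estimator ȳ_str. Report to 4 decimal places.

0.5030

Var(ȳ_str) = Σₕ Wₕ²(1 − fₕ)sₕ²/nₕ with Wₕ = Nₕ/N, N = 20739.
South: Wₕ = 0.49023579; term = 0.49023579²·(1 − 0.05124422)·574/521 = 0.25121099.
East: Wₕ = 0.50976421; term = 0.50976421²·(1 − 0.19721907)·17.5/2085 = 0.0017509257.
Sum = 0.25296192.
SE = √(0.25296192) = 0.5030.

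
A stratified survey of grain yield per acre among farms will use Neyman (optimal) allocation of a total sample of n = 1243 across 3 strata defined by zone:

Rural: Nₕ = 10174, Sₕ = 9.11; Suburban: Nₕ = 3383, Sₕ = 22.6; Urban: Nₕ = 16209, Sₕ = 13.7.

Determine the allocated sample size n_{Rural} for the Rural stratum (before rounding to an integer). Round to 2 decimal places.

294.49

Neyman allocation: nₕ = n·NₕSₕ / Σⱼ NⱼSⱼ.
Σ NⱼSⱼ = 10174·9.11 + 3383·22.6 + 16209·13.7 = 391204.24.
n_{Rural} = 1243·10174·9.11 / 391204.24 = 294.49.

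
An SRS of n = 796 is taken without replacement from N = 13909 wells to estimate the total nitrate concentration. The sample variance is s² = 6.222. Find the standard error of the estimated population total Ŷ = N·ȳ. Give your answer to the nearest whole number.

Var(Ŷ) = N²·Var(ȳ) = N²·(1 − n/N)·s²/n.
f = 796/13909 = 0.05722913; Var(ȳ) = 0.94277087·6.222/796 = 0.0073692467.
Var(Ŷ) = 13909² · 0.0073692467 = 1.4256565 × 10^6.
SE(Ŷ) = √(1.4256565 × 10^6) = 1194.

1194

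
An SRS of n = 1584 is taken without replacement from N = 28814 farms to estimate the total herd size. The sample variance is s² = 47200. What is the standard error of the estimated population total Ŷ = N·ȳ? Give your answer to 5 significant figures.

152900

Var(Ŷ) = N²·Var(ȳ) = N²·(1 − n/N)·s²/n.
f = 1584/28814 = 0.05497328; Var(ȳ) = 0.94502672·47200/1584 = 28.159887.
Var(Ŷ) = 28814² · 28.159887 = 2.337965 × 10^10.
SE(Ŷ) = √(2.337965 × 10^10) = 152900.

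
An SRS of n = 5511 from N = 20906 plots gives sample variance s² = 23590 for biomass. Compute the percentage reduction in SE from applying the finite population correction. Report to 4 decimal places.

14.1867

f = n/N = 5511/20906 = 0.26360853.
SE_no-fpc = √(s²/n) = 2.0689441; SE_fpc = √((1−f)s²/n) = 1.7754283.
Ratio = √(1−f) = 0.85813255. Reduction = 100·(1 − 0.85813255) = 14.1867%.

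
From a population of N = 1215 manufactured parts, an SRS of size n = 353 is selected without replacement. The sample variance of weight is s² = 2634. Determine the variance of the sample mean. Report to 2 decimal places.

5.29

Under SRS without replacement, Var(ȳ) = (1 − f)·s²/n with f = n/N = 353/1215 = 0.29053498.
Var(ȳ) = (1 − 0.29053498)·2634/353 = 0.70946502·7.4617564 = 5.2938551.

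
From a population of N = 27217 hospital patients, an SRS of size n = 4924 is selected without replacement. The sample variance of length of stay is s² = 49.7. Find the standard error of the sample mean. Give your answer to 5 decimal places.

0.09092

Under SRS without replacement, Var(ȳ) = (1 − f)·s²/n with f = n/N = 4924/27217 = 0.18091634.
Var(ȳ) = (1 − 0.18091634)·49.7/4924 = 0.81908366·0.01009342 = 0.0082673554.
SE(ȳ) = √(0.0082673554) = 0.09092.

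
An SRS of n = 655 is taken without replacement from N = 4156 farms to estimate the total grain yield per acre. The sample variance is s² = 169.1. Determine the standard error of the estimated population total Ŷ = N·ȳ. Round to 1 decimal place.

1938.1

Var(Ŷ) = N²·Var(ȳ) = N²·(1 − n/N)·s²/n.
f = 655/4156 = 0.15760346; Var(ȳ) = 0.84239654·169.1/655 = 0.21747978.
Var(Ŷ) = 4156² · 0.21747978 = 3.7563838 × 10^6.
SE(Ŷ) = √(3.7563838 × 10^6) = 1938.1.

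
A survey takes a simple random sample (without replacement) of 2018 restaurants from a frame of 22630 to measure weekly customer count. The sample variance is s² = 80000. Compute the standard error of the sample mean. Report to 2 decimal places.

Under SRS without replacement, Var(ȳ) = (1 − f)·s²/n with f = n/N = 2018/22630 = 0.08917366.
Var(ȳ) = (1 − 0.08917366)·80000/2018 = 0.91082634·39.643211 = 36.108081.
SE(ȳ) = √(36.108081) = 6.01.

6.01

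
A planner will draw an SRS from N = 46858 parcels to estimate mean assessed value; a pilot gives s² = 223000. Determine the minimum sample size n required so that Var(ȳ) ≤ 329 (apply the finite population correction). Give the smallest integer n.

669

Without fpc, n₀ = s²/D = 223000/329 = 677.8116.
With fpc, (1 − n/N)·s²/n ≤ D requires n ≥ n₀/(1 + n₀/N) = 677.8116/(1 + 677.8116/46858) = 668.1467.
Rounding up, n = 669.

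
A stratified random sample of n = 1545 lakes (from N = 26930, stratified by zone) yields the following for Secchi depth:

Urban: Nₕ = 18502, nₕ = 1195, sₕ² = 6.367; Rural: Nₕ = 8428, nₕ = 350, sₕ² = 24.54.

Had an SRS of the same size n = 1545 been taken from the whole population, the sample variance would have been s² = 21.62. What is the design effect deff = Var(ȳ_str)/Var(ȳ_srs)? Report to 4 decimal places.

Var(ȳ_str) = Σ Wₕ²(1−fₕ)sₕ²/nₕ with Wₕ = Nₕ/26930:
  Urban: (18502/26930)²·(1−1195/18502)·6.367/1195 = 0.0023525275
  Rural: (8428/26930)²·(1−350/8428)·24.54/350 = 0.0065820652
  → Var(ȳ_str) = 0.0089345927.
Var(ȳ_srs) = (1 − 1545/26930)·21.62/1545 = 0.013190705.
deff = 0.0089345927 / 0.013190705 = 0.6773.

0.6773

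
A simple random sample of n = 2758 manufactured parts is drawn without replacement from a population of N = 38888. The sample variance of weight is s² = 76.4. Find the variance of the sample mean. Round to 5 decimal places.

Under SRS without replacement, Var(ȳ) = (1 − f)·s²/n with f = n/N = 2758/38888 = 0.07092162.
Var(ȳ) = (1 − 0.07092162)·76.4/2758 = 0.92907838·0.027701233 = 0.025736616.

0.02574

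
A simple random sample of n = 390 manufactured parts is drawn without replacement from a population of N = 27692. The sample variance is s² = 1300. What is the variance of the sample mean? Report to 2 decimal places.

3.29

Under SRS without replacement, Var(ȳ) = (1 − f)·s²/n with f = n/N = 390/27692 = 0.01408349.
Var(ȳ) = (1 − 0.01408349)·1300/390 = 0.98591651·3.3333333 = 3.2863884.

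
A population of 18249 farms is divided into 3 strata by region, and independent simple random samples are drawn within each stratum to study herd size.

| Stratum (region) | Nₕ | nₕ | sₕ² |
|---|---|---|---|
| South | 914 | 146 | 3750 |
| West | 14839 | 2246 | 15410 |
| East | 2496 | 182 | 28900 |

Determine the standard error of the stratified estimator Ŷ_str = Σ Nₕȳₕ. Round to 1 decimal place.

47088.0

Var(Ŷ_str) = Σₕ Nₕ²(1 − fₕ)sₕ²/nₕ.
South: 914²·(1 − 146/914)·3750/146 = 1.8029589 × 10^7.
West: 14839²·(1 − 2246/14839)·15410/2246 = 1.2821142 × 10^9.
East: 2496²·(1 − 182/2496)·28900/182 = 9.1713737 × 10^8.
Sum = 2.2172812 × 10^9.
SE = √(2.2172812 × 10^9) = 47088.0.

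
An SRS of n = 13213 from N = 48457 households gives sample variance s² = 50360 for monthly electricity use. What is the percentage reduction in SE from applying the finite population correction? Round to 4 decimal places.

14.7166

f = n/N = 13213/48457 = 0.27267474.
SE_no-fpc = √(s²/n) = 1.9522802; SE_fpc = √((1−f)s²/n) = 1.6649703.
Ratio = √(1−f) = 0.85283366. Reduction = 100·(1 − 0.85283366) = 14.7166%.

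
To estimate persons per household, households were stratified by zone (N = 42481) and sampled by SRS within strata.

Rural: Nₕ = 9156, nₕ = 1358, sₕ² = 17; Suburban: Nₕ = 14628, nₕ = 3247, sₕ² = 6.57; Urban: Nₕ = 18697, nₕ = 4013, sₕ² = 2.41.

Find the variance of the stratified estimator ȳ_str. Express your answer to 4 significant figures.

7.733 × 10^-4

Var(ȳ_str) = Σₕ Wₕ²(1 − fₕ)sₕ²/nₕ with Wₕ = Nₕ/N, N = 42481.
Rural: Wₕ = 0.21553165; term = 0.21553165²·(1 − 0.14831804)·17/1358 = 4.9527762 × 10^-4.
Suburban: Wₕ = 0.34434218; term = 0.34434218²·(1 − 0.22197156)·6.57/3247 = 1.8666332 × 10^-4.
Urban: Wₕ = 0.44012617; term = 0.44012617²·(1 − 0.21463336)·2.41/4013 = 9.136392 × 10^-5.
Sum = 7.7330486 × 10^-4.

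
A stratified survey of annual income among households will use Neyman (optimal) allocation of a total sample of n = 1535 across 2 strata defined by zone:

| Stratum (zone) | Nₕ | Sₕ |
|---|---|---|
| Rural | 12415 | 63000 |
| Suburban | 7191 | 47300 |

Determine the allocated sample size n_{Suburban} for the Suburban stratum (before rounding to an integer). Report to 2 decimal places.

465.22

Neyman allocation: nₕ = n·NₕSₕ / Σⱼ NⱼSⱼ.
Σ NⱼSⱼ = 12415·63000 + 7191·47300 = 1.1222793 × 10^9.
n_{Suburban} = 1535·7191·47300 / (1.1222793 × 10^9) = 465.22.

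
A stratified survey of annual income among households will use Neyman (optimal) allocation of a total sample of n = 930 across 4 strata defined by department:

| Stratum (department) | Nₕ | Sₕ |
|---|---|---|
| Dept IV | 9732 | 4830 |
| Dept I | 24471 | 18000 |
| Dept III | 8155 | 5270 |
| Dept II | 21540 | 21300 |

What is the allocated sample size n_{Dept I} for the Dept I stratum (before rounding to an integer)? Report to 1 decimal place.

414.1

Neyman allocation: nₕ = n·NₕSₕ / Σⱼ NⱼSⱼ.
Σ NⱼSⱼ = 9732·4830 + 24471·18000 + 8155·5270 + 21540·21300 = 9.8926241 × 10^8.
n_{Dept I} = 930·24471·18000 / (9.8926241 × 10^8) = 414.1.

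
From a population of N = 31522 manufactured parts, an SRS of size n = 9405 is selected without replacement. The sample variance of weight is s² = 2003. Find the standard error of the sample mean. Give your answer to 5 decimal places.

0.38656

Under SRS without replacement, Var(ȳ) = (1 − f)·s²/n with f = n/N = 9405/31522 = 0.29836305.
Var(ȳ) = (1 − 0.29836305)·2003/9405 = 0.70163695·0.21297182 = 0.1494289.
SE(ȳ) = √(0.1494289) = 0.38656.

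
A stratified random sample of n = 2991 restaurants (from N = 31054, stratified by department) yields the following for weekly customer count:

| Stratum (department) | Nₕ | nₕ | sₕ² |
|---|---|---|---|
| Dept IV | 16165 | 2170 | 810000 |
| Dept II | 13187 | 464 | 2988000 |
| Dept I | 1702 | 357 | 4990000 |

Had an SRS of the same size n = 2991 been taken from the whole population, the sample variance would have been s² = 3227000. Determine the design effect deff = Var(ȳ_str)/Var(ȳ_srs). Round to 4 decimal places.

Var(ȳ_str) = Σ Wₕ²(1−fₕ)sₕ²/nₕ with Wₕ = Nₕ/31054:
  Dept IV: (16165/31054)²·(1−2170/16165)·810000/2170 = 87.566663
  Dept II: (13187/31054)²·(1−464/13187)·2988000/464 = 1120.3741
  Dept I: (1702/31054)²·(1−357/1702)·4990000/357 = 33.180206
  → Var(ȳ_str) = 1241.121.
Var(ȳ_srs) = (1 − 2991/31054)·3227000/2991 = 974.98762.
deff = 1241.121 / 974.98762 = 1.2730.

1.2730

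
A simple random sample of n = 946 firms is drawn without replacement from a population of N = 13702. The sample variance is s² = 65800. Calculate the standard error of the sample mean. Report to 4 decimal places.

8.0470

Under SRS without replacement, Var(ȳ) = (1 − f)·s²/n with f = n/N = 946/13702 = 0.06904102.
Var(ȳ) = (1 − 0.06904102)·65800/946 = 0.93095898·69.556025 = 64.753807.
SE(ȳ) = √(64.753807) = 8.0470.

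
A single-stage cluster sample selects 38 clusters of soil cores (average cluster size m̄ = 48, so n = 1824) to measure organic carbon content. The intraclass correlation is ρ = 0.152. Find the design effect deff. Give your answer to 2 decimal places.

deff = 1 + (48 − 1)·0.152 = 1 + 7.144 = 8.144.

8.14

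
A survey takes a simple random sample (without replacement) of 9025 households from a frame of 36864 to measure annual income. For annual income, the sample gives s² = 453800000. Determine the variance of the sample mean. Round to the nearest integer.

Under SRS without replacement, Var(ȳ) = (1 − f)·s²/n with f = n/N = 9025/36864 = 0.24481879.
Var(ȳ) = (1 − 0.24481879)·453800000/9025 = 0.75518121·50282.548 = 37972.436.

37972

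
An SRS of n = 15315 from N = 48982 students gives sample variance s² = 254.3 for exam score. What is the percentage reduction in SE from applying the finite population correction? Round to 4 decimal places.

f = n/N = 15315/48982 = 0.31266588.
SE_no-fpc = √(s²/n) = 0.12885898; SE_fpc = √((1−f)s²/n) = 0.10683133.
Ratio = √(1−f) = 0.82905616. Reduction = 100·(1 − 0.82905616) = 17.0944%.

17.0944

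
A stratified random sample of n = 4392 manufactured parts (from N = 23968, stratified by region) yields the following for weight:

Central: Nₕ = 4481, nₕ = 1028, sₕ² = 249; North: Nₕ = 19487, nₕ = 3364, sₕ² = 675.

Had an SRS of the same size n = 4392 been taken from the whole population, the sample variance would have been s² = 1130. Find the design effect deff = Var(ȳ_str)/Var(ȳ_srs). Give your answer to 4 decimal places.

0.5533

Var(ȳ_str) = Σ Wₕ²(1−fₕ)sₕ²/nₕ with Wₕ = Nₕ/23968:
  Central: (4481/23968)²·(1−1028/4481)·249/1028 = 0.0065240032
  North: (19487/23968)²·(1−3364/19487)·675/3364 = 0.10974255
  → Var(ȳ_str) = 0.11626655.
Var(ȳ_srs) = (1 − 4392/23968)·1130/4392 = 0.21013978.
deff = 0.11626655 / 0.21013978 = 0.5533.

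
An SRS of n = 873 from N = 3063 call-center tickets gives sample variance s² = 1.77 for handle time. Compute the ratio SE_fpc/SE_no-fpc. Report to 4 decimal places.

f = n/N = 873/3063 = 0.28501469.
SE_no-fpc = √(s²/n) = 0.045027674; SE_fpc = √((1−f)s²/n) = 0.038073962.
Ratio = √(1−f) = 0.84556804.

0.8456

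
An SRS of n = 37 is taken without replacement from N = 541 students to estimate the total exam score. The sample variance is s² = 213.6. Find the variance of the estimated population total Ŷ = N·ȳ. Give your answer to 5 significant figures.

Var(Ŷ) = N²·Var(ȳ) = N²·(1 − n/N)·s²/n.
f = 37/541 = 0.06839187; Var(ȳ) = 0.93160813·213.6/37 = 5.3781486.
Var(Ŷ) = 541² · 5.3781486 = 1.5740819 × 10^6.

1.5741 × 10^6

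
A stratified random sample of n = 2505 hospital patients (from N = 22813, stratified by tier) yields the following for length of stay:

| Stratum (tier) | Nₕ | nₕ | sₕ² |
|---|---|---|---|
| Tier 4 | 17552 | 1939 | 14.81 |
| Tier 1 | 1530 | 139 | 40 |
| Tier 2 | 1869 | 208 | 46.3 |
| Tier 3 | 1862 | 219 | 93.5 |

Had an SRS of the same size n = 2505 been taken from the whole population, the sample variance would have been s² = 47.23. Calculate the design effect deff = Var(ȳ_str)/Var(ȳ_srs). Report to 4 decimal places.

0.5384

Var(ȳ_str) = Σ Wₕ²(1−fₕ)sₕ²/nₕ with Wₕ = Nₕ/22813:
  Tier 4: (17552/22813)²·(1−1939/17552)·14.81/1939 = 0.0040218458
  Tier 1: (1530/22813)²·(1−139/1530)·40/139 = 0.00117679
  Tier 2: (1869/22813)²·(1−208/1869)·46.3/208 = 0.0013277973
  Tier 3: (1862/22813)²·(1−219/1862)·93.5/219 = 0.0025096892
  → Var(ȳ_str) = 0.0090361223.
Var(ȳ_srs) = (1 − 2505/22813)·47.23/2505 = 0.016783981.
deff = 0.0090361223 / 0.016783981 = 0.5384.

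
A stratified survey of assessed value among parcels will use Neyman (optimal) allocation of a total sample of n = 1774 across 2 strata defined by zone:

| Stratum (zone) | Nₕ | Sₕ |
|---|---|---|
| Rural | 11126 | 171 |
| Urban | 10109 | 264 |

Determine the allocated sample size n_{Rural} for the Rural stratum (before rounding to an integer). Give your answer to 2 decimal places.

Neyman allocation: nₕ = n·NₕSₕ / Σⱼ NⱼSⱼ.
Σ NⱼSⱼ = 11126·171 + 10109·264 = 4.571322 × 10^6.
n_{Rural} = 1774·11126·171 / (4.571322 × 10^6) = 738.32.

738.32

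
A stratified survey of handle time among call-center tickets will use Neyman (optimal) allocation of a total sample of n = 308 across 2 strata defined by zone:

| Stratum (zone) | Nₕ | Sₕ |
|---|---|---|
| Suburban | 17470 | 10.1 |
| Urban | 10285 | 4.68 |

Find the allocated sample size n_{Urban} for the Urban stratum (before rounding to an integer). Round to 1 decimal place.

66.0

Neyman allocation: nₕ = n·NₕSₕ / Σⱼ NⱼSⱼ.
Σ NⱼSⱼ = 17470·10.1 + 10285·4.68 = 224580.8.
n_{Urban} = 308·10285·4.68 / 224580.8 = 66.0.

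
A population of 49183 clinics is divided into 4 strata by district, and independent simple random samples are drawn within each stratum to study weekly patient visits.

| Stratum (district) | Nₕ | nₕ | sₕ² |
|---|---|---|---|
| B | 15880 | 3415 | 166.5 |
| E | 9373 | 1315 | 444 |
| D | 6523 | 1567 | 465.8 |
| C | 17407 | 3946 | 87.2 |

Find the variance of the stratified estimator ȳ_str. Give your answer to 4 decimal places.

Var(ȳ_str) = Σₕ Wₕ²(1 − fₕ)sₕ²/nₕ with Wₕ = Nₕ/N, N = 49183.
B: Wₕ = 0.32287579; term = 0.32287579²·(1 − 0.21505038)·166.5/3415 = 0.0039896636.
E: Wₕ = 0.19057398; term = 0.19057398²·(1 − 0.14029660)·444/1315 = 0.010542244.
D: Wₕ = 0.13262713; term = 0.13262713²·(1 − 0.24022689)·465.8/1567 = 0.0039726393.
C: Wₕ = 0.35392310; term = 0.35392310²·(1 − 0.22669041)·87.2/3946 = 0.0021405759.
Sum = 0.020645123.

0.0206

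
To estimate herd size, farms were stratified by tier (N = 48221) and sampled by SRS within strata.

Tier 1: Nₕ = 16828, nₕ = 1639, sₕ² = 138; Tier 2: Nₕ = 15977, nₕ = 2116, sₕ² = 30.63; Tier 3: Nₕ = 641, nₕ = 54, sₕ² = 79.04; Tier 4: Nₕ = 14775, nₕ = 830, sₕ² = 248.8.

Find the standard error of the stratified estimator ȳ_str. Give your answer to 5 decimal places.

Var(ȳ_str) = Σₕ Wₕ²(1 − fₕ)sₕ²/nₕ with Wₕ = Nₕ/N, N = 48221.
Tier 1: Wₕ = 0.34897659; term = 0.34897659²·(1 − 0.09739720)·138/1639 = 0.0092552764.
Tier 2: Wₕ = 0.33132867; term = 0.33132867²·(1 − 0.13244038)·30.63/2116 = 0.0013786331.
Tier 3: Wₕ = 0.01329296; term = 0.01329296²·(1 − 0.08424337)·79.04/54 = 2.368519 × 10^-4.
Tier 4: Wₕ = 0.30640178; term = 0.30640178²·(1 − 0.05617597)·248.8/830 = 0.026561088.
Sum = 0.037431849.
SE = √(0.037431849) = 0.19347.

0.19347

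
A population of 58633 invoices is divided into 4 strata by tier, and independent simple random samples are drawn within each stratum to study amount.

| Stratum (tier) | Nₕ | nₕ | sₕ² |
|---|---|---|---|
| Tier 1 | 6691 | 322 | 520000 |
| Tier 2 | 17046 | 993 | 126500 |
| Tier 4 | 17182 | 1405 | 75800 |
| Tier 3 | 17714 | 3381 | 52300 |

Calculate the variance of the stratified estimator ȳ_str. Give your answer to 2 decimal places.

Var(ȳ_str) = Σₕ Wₕ²(1 − fₕ)sₕ²/nₕ with Wₕ = Nₕ/N, N = 58633.
Tier 1: Wₕ = 0.11411662; term = 0.11411662²·(1 − 0.04812435)·520000/322 = 20.018223.
Tier 2: Wₕ = 0.29072365; term = 0.29072365²·(1 − 0.05825414)·126500/993 = 10.139948.
Tier 4: Wₕ = 0.29304317; term = 0.29304317²·(1 − 0.08177162)·75800/1405 = 4.2540911.
Tier 3: Wₕ = 0.30211656; term = 0.30211656²·(1 − 0.19086598)·52300/3381 = 1.1424206.
Sum = 35.554683.

35.55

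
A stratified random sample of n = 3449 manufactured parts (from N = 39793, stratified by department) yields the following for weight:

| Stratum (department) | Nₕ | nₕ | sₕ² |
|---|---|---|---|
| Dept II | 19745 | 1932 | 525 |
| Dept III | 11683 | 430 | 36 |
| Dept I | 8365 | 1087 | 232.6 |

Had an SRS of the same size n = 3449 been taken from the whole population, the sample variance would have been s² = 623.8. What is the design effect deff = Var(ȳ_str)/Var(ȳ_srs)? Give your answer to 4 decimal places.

0.4573

Var(ȳ_str) = Σ Wₕ²(1−fₕ)sₕ²/nₕ with Wₕ = Nₕ/39793:
  Dept II: (19745/39793)²·(1−1932/19745)·525/1932 = 0.060357747
  Dept III: (11683/39793)²·(1−430/11683)·36/430 = 0.0069509374
  Dept I: (8365/39793)²·(1−1087/8365)·232.6/1087 = 0.0082270625
  → Var(ȳ_str) = 0.075535747.
Var(ȳ_srs) = (1 − 3449/39793)·623.8/3449 = 0.16518789.
deff = 0.075535747 / 0.16518789 = 0.4573.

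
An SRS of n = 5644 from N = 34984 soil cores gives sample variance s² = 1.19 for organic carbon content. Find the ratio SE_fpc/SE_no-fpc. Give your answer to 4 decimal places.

f = n/N = 5644/34984 = 0.16133089.
SE_no-fpc = √(s²/n) = 0.014520447; SE_fpc = √((1−f)s²/n) = 0.013297662.
Ratio = √(1−f) = 0.91578879.

0.9158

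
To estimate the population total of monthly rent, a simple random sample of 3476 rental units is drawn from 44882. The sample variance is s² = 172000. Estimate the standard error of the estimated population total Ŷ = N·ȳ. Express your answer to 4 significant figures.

Var(Ŷ) = N²·Var(ȳ) = N²·(1 − n/N)·s²/n.
f = 3476/44882 = 0.07744753; Var(ȳ) = 0.92255247·172000/3476 = 45.649892.
Var(Ŷ) = 44882² · 45.649892 = 9.1956865 × 10^10.
SE(Ŷ) = √(9.1956865 × 10^10) = 303200.

303200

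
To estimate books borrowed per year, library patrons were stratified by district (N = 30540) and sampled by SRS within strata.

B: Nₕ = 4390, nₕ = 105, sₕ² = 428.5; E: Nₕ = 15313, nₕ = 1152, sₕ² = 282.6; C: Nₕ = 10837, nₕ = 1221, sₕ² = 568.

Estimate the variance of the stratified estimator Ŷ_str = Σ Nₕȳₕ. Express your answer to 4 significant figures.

Var(Ŷ_str) = Σₕ Nₕ²(1 − fₕ)sₕ²/nₕ.
B: 4390²·(1 − 105/4390)·428.5/105 = 7.6767407 × 10^7.
E: 15313²·(1 − 1152/15313)·282.6/1152 = 5.3195376 × 10^7.
C: 10837²·(1 − 1221/10837)·568/1221 = 4.8477052 × 10^7.
Sum = 1.7843984 × 10^8.

1.784 × 10^8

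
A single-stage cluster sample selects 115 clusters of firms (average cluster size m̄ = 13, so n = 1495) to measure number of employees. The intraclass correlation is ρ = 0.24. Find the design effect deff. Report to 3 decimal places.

3.880

deff = 1 + (13 − 1)·0.24 = 1 + 2.88 = 3.88.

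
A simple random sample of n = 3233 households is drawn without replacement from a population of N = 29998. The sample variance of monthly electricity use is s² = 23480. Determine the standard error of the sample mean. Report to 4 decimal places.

2.5456

Under SRS without replacement, Var(ȳ) = (1 − f)·s²/n with f = n/N = 3233/29998 = 0.10777385.
Var(ȳ) = (1 − 0.10777385)·23480/3233 = 0.89222615·7.2626044 = 6.4798855.
SE(ȳ) = √(6.4798855) = 2.5456.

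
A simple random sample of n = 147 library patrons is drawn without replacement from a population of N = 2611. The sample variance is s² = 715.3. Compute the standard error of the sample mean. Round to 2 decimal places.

2.14

Under SRS without replacement, Var(ȳ) = (1 − f)·s²/n with f = n/N = 147/2611 = 0.05630027.
Var(ȳ) = (1 − 0.05630027)·715.3/147 = 0.94369973·4.8659864 = 4.5920301.
SE(ȳ) = √(4.5920301) = 2.14.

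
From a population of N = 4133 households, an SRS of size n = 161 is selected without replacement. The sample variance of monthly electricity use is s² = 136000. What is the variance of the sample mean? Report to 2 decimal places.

Under SRS without replacement, Var(ȳ) = (1 − f)·s²/n with f = n/N = 161/4133 = 0.03895475.
Var(ȳ) = (1 − 0.03895475)·136000/161 = 0.96104525·844.7205 = 811.81462.

811.81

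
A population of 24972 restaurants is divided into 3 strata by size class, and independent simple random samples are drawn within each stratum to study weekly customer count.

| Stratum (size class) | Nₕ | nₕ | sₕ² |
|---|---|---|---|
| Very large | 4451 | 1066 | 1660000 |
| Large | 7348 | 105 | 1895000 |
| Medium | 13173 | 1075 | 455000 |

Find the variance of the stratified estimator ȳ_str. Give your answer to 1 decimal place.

1686.1

Var(ȳ_str) = Σₕ Wₕ²(1 − fₕ)sₕ²/nₕ with Wₕ = Nₕ/N, N = 24972.
Very large: Wₕ = 0.17823963; term = 0.17823963²·(1 − 0.23949674)·1660000/1066 = 37.623613.
Large: Wₕ = 0.29424956; term = 0.29424956²·(1 − 0.01428960)·1895000/105 = 1540.2843.
Medium: Wₕ = 0.52751081; term = 0.52751081²·(1 − 0.08160632)·455000/1075 = 108.16694.
Sum = 1686.0749.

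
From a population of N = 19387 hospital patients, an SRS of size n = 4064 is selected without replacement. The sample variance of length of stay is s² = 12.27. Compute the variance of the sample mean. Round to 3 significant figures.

Under SRS without replacement, Var(ȳ) = (1 − f)·s²/n with f = n/N = 4064/19387 = 0.20962501.
Var(ȳ) = (1 − 0.20962501)·12.27/4064 = 0.79037499·0.0030191929 = 0.0023862946.

0.00239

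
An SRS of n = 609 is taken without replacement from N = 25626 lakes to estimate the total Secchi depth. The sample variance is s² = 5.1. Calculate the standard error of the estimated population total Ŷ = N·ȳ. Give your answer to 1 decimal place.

2317.0

Var(Ŷ) = N²·Var(ȳ) = N²·(1 − n/N)·s²/n.
f = 609/25626 = 0.02376493; Var(ȳ) = 0.97623507·5.1/609 = 0.0081753676.
Var(Ŷ) = 25626² · 0.0081753676 = 5.3686975 × 10^6.
SE(Ŷ) = √(5.3686975 × 10^6) = 2317.0.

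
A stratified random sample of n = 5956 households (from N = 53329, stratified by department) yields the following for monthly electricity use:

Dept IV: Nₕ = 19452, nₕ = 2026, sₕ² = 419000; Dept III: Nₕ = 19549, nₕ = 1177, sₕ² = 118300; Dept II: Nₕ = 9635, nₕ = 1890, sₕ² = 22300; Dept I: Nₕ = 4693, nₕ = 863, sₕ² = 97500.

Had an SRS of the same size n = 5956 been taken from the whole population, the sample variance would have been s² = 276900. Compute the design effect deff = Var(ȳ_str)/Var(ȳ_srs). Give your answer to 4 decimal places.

0.9290

Var(ȳ_str) = Σ Wₕ²(1−fₕ)sₕ²/nₕ with Wₕ = Nₕ/53329:
  Dept IV: (19452/53329)²·(1−2026/19452)·419000/2026 = 24.649588
  Dept III: (19549/53329)²·(1−1177/19549)·118300/1177 = 12.692945
  Dept II: (9635/53329)²·(1−1890/9635)·22300/1890 = 0.30959171
  Dept I: (4693/53329)²·(1−863/4693)·97500/863 = 0.71402969
  → Var(ȳ_str) = 38.366154.
Var(ȳ_srs) = (1 − 5956/53329)·276900/5956 = 41.298637.
deff = 38.366154 / 41.298637 = 0.9290.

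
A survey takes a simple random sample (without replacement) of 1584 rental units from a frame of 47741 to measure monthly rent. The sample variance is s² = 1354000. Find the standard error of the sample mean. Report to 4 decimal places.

Under SRS without replacement, Var(ȳ) = (1 − f)·s²/n with f = n/N = 1584/47741 = 0.03317903.
Var(ȳ) = (1 − 0.03317903)·1354000/1584 = 0.96682097·854.79798 = 826.43661.
SE(ȳ) = √(826.43661) = 28.7478.

28.7478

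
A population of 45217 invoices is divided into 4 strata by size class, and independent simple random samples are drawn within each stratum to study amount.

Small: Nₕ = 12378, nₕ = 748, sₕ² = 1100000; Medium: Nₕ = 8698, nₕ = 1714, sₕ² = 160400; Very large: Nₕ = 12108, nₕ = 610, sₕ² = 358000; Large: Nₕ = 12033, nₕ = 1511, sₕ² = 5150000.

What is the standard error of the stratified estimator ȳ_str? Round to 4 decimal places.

Var(ȳ_str) = Σₕ Wₕ²(1 − fₕ)sₕ²/nₕ with Wₕ = Nₕ/N, N = 45217.
Small: Wₕ = 0.27374660; term = 0.27374660²·(1 − 0.06042979)·1100000/748 = 103.5423.
Medium: Wₕ = 0.19236128; term = 0.19236128²·(1 − 0.19705679)·160400/1714 = 2.780441.
Very large: Wₕ = 0.26777539; term = 0.26777539²·(1 − 0.05037991)·358000/610 = 39.961743.
Large: Wₕ = 0.26611673; term = 0.26611673²·(1 − 0.12557135)·5150000/1511 = 211.0627.
Sum = 357.34718.
SE = √(357.34718) = 18.9036.

18.9036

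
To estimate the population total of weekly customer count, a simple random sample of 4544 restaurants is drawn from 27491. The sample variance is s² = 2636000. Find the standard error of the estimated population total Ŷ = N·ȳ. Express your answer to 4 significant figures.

604900

Var(Ŷ) = N²·Var(ȳ) = N²·(1 − n/N)·s²/n.
f = 4544/27491 = 0.16529046; Var(ȳ) = 0.83470954·2636000/4544 = 484.21971.
Var(Ŷ) = 27491² · 484.21971 = 3.6595151 × 10^11.
SE(Ŷ) = √(3.6595151 × 10^11) = 604900.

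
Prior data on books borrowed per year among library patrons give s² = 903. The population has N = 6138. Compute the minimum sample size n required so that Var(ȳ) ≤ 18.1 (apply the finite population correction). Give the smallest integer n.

50

Without fpc, n₀ = s²/D = 903/18.1 = 49.8895.
With fpc, (1 − n/N)·s²/n ≤ D requires n ≥ n₀/(1 + n₀/N) = 49.8895/(1 + 49.8895/6138) = 49.4873.
Rounding up, n = 50.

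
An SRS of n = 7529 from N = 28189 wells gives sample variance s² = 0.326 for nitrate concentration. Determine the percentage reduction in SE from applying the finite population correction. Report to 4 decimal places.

f = n/N = 7529/28189 = 0.26709000.
SE_no-fpc = √(s²/n) = 0.006580216; SE_fpc = √((1−f)s²/n) = 0.0056333337.
Ratio = √(1−f) = 0.85610163. Reduction = 100·(1 − 0.85610163) = 14.3898%.

14.3898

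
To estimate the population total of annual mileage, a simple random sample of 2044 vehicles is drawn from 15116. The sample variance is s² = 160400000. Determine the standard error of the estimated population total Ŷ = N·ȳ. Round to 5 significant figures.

Var(Ŷ) = N²·Var(ȳ) = N²·(1 − n/N)·s²/n.
f = 2044/15116 = 0.13522096; Var(ȳ) = 0.86477904·160400000/2044 = 67862.308.
Var(Ŷ) = 15116² · 67862.308 = 1.5506093 × 10^13.
SE(Ŷ) = √(1.5506093 × 10^13) = 3.9378 × 10^6.

3.9378 × 10^6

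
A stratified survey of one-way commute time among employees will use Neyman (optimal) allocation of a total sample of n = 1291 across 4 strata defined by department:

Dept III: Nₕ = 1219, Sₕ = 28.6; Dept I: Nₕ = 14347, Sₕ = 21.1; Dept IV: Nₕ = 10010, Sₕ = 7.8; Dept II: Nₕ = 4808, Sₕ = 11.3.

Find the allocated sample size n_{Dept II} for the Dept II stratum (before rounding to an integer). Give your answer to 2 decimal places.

149.24

Neyman allocation: nₕ = n·NₕSₕ / Σⱼ NⱼSⱼ.
Σ NⱼSⱼ = 1219·28.6 + 14347·21.1 + 10010·7.8 + 4808·11.3 = 469993.5.
n_{Dept II} = 1291·4808·11.3 / 469993.5 = 149.24.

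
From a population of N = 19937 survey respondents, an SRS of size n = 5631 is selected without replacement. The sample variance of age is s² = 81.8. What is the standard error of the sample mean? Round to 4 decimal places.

Under SRS without replacement, Var(ȳ) = (1 − f)·s²/n with f = n/N = 5631/19937 = 0.28243969.
Var(ȳ) = (1 − 0.28243969)·81.8/5631 = 0.71756031·0.014526727 = 0.010423803.
SE(ȳ) = √(0.010423803) = 0.1021.

0.1021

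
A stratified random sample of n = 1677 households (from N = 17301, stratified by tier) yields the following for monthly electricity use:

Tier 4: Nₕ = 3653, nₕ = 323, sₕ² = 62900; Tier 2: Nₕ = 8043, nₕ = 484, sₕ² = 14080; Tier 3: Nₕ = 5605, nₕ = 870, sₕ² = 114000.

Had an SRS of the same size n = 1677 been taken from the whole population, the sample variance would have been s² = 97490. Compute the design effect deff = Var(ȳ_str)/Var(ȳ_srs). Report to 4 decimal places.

Var(ȳ_str) = Σ Wₕ²(1−fₕ)sₕ²/nₕ with Wₕ = Nₕ/17301:
  Tier 4: (3653/17301)²·(1−323/3653)·62900/323 = 7.9140651
  Tier 2: (8043/17301)²·(1−484/8043)·14080/484 = 5.9087729
  Tier 3: (5605/17301)²·(1−870/5605)·114000/870 = 11.618198
  → Var(ȳ_str) = 25.441036.
Var(ȳ_srs) = (1 − 1677/17301)·97490/1677 = 52.498637.
deff = 25.441036 / 52.498637 = 0.4846.

0.4846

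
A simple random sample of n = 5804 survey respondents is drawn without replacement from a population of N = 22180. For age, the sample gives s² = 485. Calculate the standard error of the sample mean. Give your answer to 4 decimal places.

0.2484

Under SRS without replacement, Var(ȳ) = (1 − f)·s²/n with f = n/N = 5804/22180 = 0.26167719.
Var(ȳ) = (1 − 0.26167719)·485/5804 = 0.73832281·0.08356306 = 0.061696514.
SE(ȳ) = √(0.061696514) = 0.2484.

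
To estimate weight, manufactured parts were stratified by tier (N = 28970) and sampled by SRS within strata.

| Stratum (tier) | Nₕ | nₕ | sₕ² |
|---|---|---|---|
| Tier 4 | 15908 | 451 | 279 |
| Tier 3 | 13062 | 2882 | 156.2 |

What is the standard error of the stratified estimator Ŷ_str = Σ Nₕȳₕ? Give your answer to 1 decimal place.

12622.2

Var(Ŷ_str) = Σₕ Nₕ²(1 − fₕ)sₕ²/nₕ.
Tier 4: 15908²·(1 − 451/15908)·279/451 = 1.5211374 × 10^8.
Tier 3: 13062²·(1 − 2882/13062)·156.2/2882 = 7.2068339 × 10^6.
Sum = 1.5932057 × 10^8.
SE = √(1.5932057 × 10^8) = 12622.2.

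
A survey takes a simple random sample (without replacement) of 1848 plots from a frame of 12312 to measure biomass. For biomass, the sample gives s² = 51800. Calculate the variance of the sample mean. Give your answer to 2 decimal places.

Under SRS without replacement, Var(ȳ) = (1 − f)·s²/n with f = n/N = 1848/12312 = 0.15009747.
Var(ȳ) = (1 − 0.15009747)·51800/1848 = 0.84990253·28.030303 = 23.823026.

23.82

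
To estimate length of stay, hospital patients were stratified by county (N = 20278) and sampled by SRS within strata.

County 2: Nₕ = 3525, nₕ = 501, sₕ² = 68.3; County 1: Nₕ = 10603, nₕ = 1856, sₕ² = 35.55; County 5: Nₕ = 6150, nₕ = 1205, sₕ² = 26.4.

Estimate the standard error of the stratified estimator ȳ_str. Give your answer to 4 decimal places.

Var(ȳ_str) = Σₕ Wₕ²(1 − fₕ)sₕ²/nₕ with Wₕ = Nₕ/N, N = 20278.
County 2: Wₕ = 0.17383371; term = 0.17383371²·(1 − 0.14212766)·68.3/501 = 0.0035340578.
County 1: Wₕ = 0.52288194; term = 0.52288194²·(1 − 0.17504480)·35.55/1856 = 0.0043201546.
County 5: Wₕ = 0.30328435; term = 0.30328435²·(1 − 0.19593496)·26.4/1205 = 0.0016203471.
Sum = 0.0094745595.
SE = √(0.0094745595) = 0.0973.

0.0973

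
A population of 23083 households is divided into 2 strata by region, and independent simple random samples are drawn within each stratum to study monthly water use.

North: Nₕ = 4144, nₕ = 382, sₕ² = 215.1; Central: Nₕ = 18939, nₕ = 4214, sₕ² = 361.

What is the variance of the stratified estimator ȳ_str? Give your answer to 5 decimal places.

Var(ȳ_str) = Σₕ Wₕ²(1 − fₕ)sₕ²/nₕ with Wₕ = Nₕ/N, N = 23083.
North: Wₕ = 0.17952606; term = 0.17952606²·(1 − 0.09218147)·215.1/382 = 0.016475215.
Central: Wₕ = 0.82047394; term = 0.82047394²·(1 − 0.22250383)·361/4214 = 0.04483741.
Sum = 0.061312625.

0.06131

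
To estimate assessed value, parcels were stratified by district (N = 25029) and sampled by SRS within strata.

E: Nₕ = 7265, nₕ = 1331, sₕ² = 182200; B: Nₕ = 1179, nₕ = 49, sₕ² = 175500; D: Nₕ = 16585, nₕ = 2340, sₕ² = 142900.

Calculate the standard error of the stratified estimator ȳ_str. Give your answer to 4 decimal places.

Var(ȳ_str) = Σₕ Wₕ²(1 − fₕ)sₕ²/nₕ with Wₕ = Nₕ/N, N = 25029.
E: Wₕ = 0.29026329; term = 0.29026329²·(1 − 0.18320716)·182200/1331 = 9.4203379.
B: Wₕ = 0.04710536; term = 0.04710536²·(1 − 0.04156064)·175500/49 = 7.617041.
D: Wₕ = 0.66263135; term = 0.66263135²·(1 − 0.14109135)·142900/2340 = 23.030709.
Sum = 40.068088.
SE = √(40.068088) = 6.3299.

6.3299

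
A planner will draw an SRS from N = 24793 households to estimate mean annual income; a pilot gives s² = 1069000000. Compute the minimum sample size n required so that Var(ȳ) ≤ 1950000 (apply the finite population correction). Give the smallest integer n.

Without fpc, n₀ = s²/D = 1069000000/1950000 = 548.2051.
With fpc, (1 − n/N)·s²/n ≤ D requires n ≥ n₀/(1 + n₀/N) = 548.2051/(1 + 548.2051/24793) = 536.3458.
Rounding up, n = 537.

537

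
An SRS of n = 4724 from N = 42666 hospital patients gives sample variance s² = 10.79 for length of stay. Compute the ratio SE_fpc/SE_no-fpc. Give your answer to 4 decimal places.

f = n/N = 4724/42666 = 0.11072048.
SE_no-fpc = √(s²/n) = 0.047792063; SE_fpc = √((1−f)s²/n) = 0.045068689.
Ratio = √(1−f) = 0.94301618.

0.9430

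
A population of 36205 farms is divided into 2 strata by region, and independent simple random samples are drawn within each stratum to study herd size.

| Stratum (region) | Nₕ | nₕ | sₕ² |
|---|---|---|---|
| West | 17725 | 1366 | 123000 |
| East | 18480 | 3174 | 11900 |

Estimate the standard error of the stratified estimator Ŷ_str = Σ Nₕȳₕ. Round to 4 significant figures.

164800

Var(Ŷ_str) = Σₕ Nₕ²(1 − fₕ)sₕ²/nₕ.
West: 17725²·(1 − 1366/17725)·123000/1366 = 2.6109431 × 10^10.
East: 18480²·(1 − 3174/18480)·11900/3174 = 1.060483 × 10^9.
Sum = 2.7169914 × 10^10.
SE = √(2.7169914 × 10^10) = 164800.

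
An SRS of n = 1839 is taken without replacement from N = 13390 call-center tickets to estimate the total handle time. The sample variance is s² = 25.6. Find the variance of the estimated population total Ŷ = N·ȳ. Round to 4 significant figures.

Var(Ŷ) = N²·Var(ȳ) = N²·(1 − n/N)·s²/n.
f = 1839/13390 = 0.13734130; Var(ȳ) = 0.86265870·25.6/1839 = 0.012008734.
Var(Ŷ) = 13390² · 0.012008734 = 2.1530711 × 10^6.

2.153 × 10^6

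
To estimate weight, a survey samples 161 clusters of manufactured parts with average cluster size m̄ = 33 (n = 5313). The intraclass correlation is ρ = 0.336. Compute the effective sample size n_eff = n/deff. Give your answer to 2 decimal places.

452.09

deff = 1 + (33 − 1)·0.336 = 1 + 10.752 = 11.752.
n_eff = 5313 / 11.752 = 452.09.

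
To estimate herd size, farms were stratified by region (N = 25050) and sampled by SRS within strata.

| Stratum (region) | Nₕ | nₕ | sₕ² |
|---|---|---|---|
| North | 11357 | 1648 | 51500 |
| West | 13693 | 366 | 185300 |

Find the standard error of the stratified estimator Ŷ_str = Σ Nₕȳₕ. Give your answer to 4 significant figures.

Var(Ŷ_str) = Σₕ Nₕ²(1 − fₕ)sₕ²/nₕ.
North: 11357²·(1 − 1648/11357)·51500/1648 = 3.4457848 × 10^9.
West: 13693²·(1 − 366/13693)·185300/366 = 9.2390079 × 10^10.
Sum = 9.5835864 × 10^10.
SE = √(9.5835864 × 10^10) = 309600.

309600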